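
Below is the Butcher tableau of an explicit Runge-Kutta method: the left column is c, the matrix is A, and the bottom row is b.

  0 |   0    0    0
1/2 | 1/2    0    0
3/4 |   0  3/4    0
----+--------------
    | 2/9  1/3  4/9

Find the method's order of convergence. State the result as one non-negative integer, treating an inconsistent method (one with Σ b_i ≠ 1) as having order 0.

3

b = (2/9, 1/3, 4/9)
c = (0, 1/2, 3/4)
Ac = (0, 0, 3/8)
Σ b_i: 2/9·1 + 1/3·1 + 4/9·1 = 1 ✓
b·c: 1/3·1/2 + 4/9·3/4 = 1/2 ✓
b·c²: 1/3·1/4 + 4/9·9/16 = 1/3 ✓
b·Ac: 4/9·3/8 = 1/6 ✓; 3 stages ⇒ order 3.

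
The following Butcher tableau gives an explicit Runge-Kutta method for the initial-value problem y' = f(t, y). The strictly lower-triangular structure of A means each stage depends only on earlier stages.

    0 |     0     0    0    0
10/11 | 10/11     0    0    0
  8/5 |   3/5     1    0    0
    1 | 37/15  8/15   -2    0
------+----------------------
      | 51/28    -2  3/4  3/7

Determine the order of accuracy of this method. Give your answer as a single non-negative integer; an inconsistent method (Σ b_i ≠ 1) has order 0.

1

b = (51/28, -2, 3/4, 3/7)
c = (0, 10/11, 8/5, 1)
Ac = (0, 0, 10/11, -448/165)
Σ b_i: 51/28·1 + (-2)·1 + 3/4·1 + 3/7·1 = 1 ✓
b·c: (-2)·10/11 + 3/4·8/5 + 3/7·1 = -73/385 ≠ 1/2 ⇒ order 1.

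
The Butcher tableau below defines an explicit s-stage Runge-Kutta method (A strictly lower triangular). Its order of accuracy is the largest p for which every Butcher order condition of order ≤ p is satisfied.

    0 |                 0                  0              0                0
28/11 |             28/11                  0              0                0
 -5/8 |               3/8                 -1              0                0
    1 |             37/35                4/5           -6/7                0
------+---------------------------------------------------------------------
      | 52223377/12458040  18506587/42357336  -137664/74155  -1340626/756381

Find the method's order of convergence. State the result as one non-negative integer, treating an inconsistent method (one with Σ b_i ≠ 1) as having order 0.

3

b = (52223377/12458040, 18506587/42357336, -137664/74155, -1340626/756381)
c = (0, 28/11, -5/8, 1)
Ac = (0, 0, -28/11, 3961/1540)
Σ b_i: 52223377/12458040·1 + 18506587/42357336·1 + (-137664/74155)·1 + (-1340626/756381)·1 = 1 ✓
b·c: 18506587/42357336·28/11 + (-137664/74155)·(-5/8) + (-1340626/756381)·1 = 1/2 ✓
b·c²: 18506587/42357336·784/121 + (-137664/74155)·25/64 + (-1340626/756381)·1 = 1/3 ✓
b·Ac: (-137664/74155)·(-28/11) + (-1340626/756381)·3961/1540 = 1/6 ✓
b·c³: 18506587/42357336·21952/1331 + (-137664/74155)·(-125/512) + (-1340626/756381)·1 = 7683029/1305128 ≠ 1/4 ⇒ order 3.
b·(c∘Ac): (-137664/74155)·35/22 + (-1340626/756381)·3961/1540 = -36766567/4894230 ≠ 1/8
b·Ac²: (-137664/74155)·(-784/121) + (-1340626/756381)·657089/135520 = 457227863/133123056 ≠ 1/12
b·A²c: (-1340626/756381)·24/11 = -10725008/2773397 ≠ 1/24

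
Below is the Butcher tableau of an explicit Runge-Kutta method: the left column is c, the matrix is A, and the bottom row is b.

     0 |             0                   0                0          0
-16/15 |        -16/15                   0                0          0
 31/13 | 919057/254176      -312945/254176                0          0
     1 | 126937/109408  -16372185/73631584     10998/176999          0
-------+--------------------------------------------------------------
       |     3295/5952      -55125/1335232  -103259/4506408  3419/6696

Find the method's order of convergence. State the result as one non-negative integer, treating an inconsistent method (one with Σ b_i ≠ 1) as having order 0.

b = (3295/5952, -55125/1335232, -103259/4506408, 3419/6696)
c = (0, -16/15, 31/13, 1)
Ac = (0, 0, 20863/15886, 2635/6838)
Σ b_i: 3295/5952·1 + (-55125/1335232)·1 + (-103259/4506408)·1 + 3419/6696·1 = 1 ✓
b·c: (-55125/1335232)·(-16/15) + (-103259/4506408)·31/13 + 3419/6696·1 = 1/2 ✓
b·c²: (-55125/1335232)·256/225 + (-103259/4506408)·961/169 + 3419/6696·1 = 1/3 ✓
b·Ac: (-103259/4506408)·20863/15886 + 3419/6696·2635/6838 = 1/6 ✓
b·c³: (-55125/1335232)·(-4096/3375) + (-103259/4506408)·29791/2197 + 3419/6696·1 = 1/4 ✓
b·(c∘Ac): (-103259/4506408)·646753/206518 + 3419/6696·2635/6838 = 1/8 ✓
b·Ac²: (-103259/4506408)·(-166904/119145) + 3419/6696·5146/51285 = 1/12 ✓
b·A²c: 3419/6696·279/3419 = 1/24 ✓; 4 stages ⇒ order 4.

4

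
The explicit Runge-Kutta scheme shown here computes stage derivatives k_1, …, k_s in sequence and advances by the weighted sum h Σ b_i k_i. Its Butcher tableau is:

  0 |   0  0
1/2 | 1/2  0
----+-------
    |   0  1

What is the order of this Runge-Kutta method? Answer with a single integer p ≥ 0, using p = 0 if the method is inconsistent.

2

b = (0, 1)
c = (0, 1/2)
Σ b_i: 1·1 = 1 ✓
b·c: 1·1/2 = 1/2 ✓; 2 stages ⇒ order 2.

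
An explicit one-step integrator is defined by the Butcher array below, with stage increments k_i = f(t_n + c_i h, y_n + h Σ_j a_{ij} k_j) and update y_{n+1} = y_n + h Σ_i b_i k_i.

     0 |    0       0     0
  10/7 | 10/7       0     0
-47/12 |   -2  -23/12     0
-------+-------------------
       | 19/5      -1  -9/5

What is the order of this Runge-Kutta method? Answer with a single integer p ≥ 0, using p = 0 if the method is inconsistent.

1

b = (19/5, -1, -9/5)
c = (0, 10/7, -47/12)
Ac = (0, 0, -115/42)
Σ b_i: 19/5·1 + (-1)·1 + (-9/5)·1 = 1 ✓
b·c: (-1)·10/7 + (-9/5)·(-47/12) = 787/140 ≠ 1/2 ⇒ order 1.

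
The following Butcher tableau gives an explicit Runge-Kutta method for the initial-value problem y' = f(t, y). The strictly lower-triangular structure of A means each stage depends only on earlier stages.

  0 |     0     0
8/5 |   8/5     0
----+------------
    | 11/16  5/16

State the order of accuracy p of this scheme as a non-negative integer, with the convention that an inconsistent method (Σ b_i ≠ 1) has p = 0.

2

b = (11/16, 5/16)
c = (0, 8/5)
Σ b_i: 11/16·1 + 5/16·1 = 1 ✓
b·c: 5/16·8/5 = 1/2 ✓; 2 stages ⇒ order 2.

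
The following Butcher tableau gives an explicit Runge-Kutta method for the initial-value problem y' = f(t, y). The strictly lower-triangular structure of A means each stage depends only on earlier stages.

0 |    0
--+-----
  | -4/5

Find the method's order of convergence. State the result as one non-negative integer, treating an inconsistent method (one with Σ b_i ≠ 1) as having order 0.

b = (-4/5)
c = (0)
Σ b_i: (-4/5)·1 = -4/5 ≠ 1 ⇒ order 0.

0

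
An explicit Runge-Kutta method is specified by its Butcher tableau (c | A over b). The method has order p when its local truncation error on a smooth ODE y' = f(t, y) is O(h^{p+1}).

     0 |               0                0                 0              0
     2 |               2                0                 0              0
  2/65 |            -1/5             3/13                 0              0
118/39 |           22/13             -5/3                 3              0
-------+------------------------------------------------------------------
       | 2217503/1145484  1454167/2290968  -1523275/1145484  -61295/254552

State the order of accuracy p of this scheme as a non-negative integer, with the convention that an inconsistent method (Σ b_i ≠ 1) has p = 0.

b = (2217503/1145484, 1454167/2290968, -1523275/1145484, -61295/254552)
c = (0, 2, 2/65, 118/39)
Ac = (0, 0, 6/13, -632/195)
Σ b_i: 2217503/1145484·1 + 1454167/2290968·1 + (-1523275/1145484)·1 + (-61295/254552)·1 = 1 ✓
b·c: 1454167/2290968·2 + (-1523275/1145484)·2/65 + (-61295/254552)·118/39 = 1/2 ✓
b·c²: 1454167/2290968·4 + (-1523275/1145484)·4/4225 + (-61295/254552)·13924/1521 = 1/3 ✓
b·Ac: (-1523275/1145484)·6/13 + (-61295/254552)·(-632/195) = 1/6 ✓
b·c³: 1454167/2290968·8 + (-1523275/1145484)·8/274625 + (-61295/254552)·1643032/59319 = -1155524702/725950485 ≠ 1/4 ⇒ order 3.
b·(c∘Ac): (-1523275/1145484)·12/845 + (-61295/254552)·(-74576/7605) = 8720341/3722823 ≠ 1/8
b·Ac²: (-1523275/1145484)·12/13 + (-61295/254552)·(-84464/12675) = 2339819/6204705 ≠ 1/12
b·A²c: (-61295/254552)·18/13 = -42435/127276 ≠ 1/24

3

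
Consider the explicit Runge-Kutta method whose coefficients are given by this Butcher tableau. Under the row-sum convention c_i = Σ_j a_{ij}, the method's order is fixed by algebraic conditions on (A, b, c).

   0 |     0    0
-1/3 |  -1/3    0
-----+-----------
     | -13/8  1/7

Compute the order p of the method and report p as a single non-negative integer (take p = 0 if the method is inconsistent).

b = (-13/8, 1/7)
c = (0, -1/3)
Σ b_i: (-13/8)·1 + 1/7·1 = -83/56 ≠ 1 ⇒ order 0.

0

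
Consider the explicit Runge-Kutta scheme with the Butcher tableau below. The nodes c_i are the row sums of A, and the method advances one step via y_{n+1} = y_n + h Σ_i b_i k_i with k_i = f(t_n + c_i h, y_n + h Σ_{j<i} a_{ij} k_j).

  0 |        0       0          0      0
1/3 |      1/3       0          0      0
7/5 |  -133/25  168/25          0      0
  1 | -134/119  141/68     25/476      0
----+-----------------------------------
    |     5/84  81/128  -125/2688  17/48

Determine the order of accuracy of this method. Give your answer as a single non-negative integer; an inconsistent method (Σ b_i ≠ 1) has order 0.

4

b = (5/84, 81/128, -125/2688, 17/48)
c = (0, 1/3, 7/5, 1)
Ac = (0, 0, 56/25, 13/17)
Σ b_i: 5/84·1 + 81/128·1 + (-125/2688)·1 + 17/48·1 = 1 ✓
b·c: 81/128·1/3 + (-125/2688)·7/5 + 17/48·1 = 1/2 ✓
b·c²: 81/128·1/9 + (-125/2688)·49/25 + 17/48·1 = 1/3 ✓
b·Ac: (-125/2688)·56/25 + 17/48·13/17 = 1/6 ✓
b·c³: 81/128·1/27 + (-125/2688)·343/125 + 17/48·1 = 1/4 ✓
b·(c∘Ac): (-125/2688)·392/125 + 17/48·13/17 = 1/8 ✓
b·Ac²: (-125/2688)·56/75 + 17/48·1/3 = 1/12 ✓
b·A²c: 17/48·2/17 = 1/24 ✓; 4 stages ⇒ order 4.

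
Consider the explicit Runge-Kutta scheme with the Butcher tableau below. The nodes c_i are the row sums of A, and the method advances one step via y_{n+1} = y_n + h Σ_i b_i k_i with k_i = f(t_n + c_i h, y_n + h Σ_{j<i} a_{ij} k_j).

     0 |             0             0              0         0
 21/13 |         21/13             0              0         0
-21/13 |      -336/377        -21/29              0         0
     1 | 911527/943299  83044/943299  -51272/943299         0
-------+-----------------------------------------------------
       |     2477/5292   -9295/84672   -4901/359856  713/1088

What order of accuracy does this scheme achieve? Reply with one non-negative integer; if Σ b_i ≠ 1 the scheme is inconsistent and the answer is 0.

b = (2477/5292, -9295/84672, -4901/359856, 713/1088)
c = (0, 21/13, -21/13, 1)
Ac = (0, 0, -441/377, 164/713)
Σ b_i: 2477/5292·1 + (-9295/84672)·1 + (-4901/359856)·1 + 713/1088·1 = 1 ✓
b·c: (-9295/84672)·21/13 + (-4901/359856)·(-21/13) + 713/1088·1 = 1/2 ✓
b·c²: (-9295/84672)·441/169 + (-4901/359856)·441/169 + 713/1088·1 = 1/3 ✓
b·Ac: (-4901/359856)·(-441/377) + 713/1088·164/713 = 1/6 ✓
b·c³: (-9295/84672)·9261/2197 + (-4901/359856)·(-9261/2197) + 713/1088·1 = 1/4 ✓
b·(c∘Ac): (-4901/359856)·9261/4901 + 713/1088·164/713 = 1/8 ✓
b·Ac²: (-4901/359856)·(-9261/4901) + 713/1088·188/2139 = 1/12 ✓
b·A²c: 713/1088·136/2139 = 1/24 ✓; 4 stages ⇒ order 4.

4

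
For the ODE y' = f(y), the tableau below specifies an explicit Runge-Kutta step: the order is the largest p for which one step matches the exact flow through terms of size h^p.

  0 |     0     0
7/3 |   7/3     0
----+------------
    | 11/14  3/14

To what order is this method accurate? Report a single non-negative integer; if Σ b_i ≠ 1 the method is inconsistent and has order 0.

2

b = (11/14, 3/14)
c = (0, 7/3)
Σ b_i: 11/14·1 + 3/14·1 = 1 ✓
b·c: 3/14·7/3 = 1/2 ✓; 2 stages ⇒ order 2.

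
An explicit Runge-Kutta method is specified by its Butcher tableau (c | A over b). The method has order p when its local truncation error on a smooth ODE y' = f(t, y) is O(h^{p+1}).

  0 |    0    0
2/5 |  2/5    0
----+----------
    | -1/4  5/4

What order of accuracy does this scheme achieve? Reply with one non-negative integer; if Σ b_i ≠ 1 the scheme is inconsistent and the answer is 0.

b = (-1/4, 5/4)
c = (0, 2/5)
Σ b_i: (-1/4)·1 + 5/4·1 = 1 ✓
b·c: 5/4·2/5 = 1/2 ✓; 2 stages ⇒ order 2.

2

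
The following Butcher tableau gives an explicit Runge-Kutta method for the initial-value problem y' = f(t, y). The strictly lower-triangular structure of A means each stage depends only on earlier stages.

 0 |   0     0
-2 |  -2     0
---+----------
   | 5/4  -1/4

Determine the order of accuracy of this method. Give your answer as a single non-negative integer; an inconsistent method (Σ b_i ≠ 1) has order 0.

b = (5/4, -1/4)
c = (0, -2)
Σ b_i: 5/4·1 + (-1/4)·1 = 1 ✓
b·c: (-1/4)·(-2) = 1/2 ✓; 2 stages ⇒ order 2.

2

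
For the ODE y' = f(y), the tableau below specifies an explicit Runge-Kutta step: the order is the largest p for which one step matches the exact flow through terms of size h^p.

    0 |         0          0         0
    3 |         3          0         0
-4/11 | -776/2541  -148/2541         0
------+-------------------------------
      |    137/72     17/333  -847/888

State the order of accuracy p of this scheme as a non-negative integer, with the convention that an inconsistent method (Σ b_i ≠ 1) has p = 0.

3

b = (137/72, 17/333, -847/888)
c = (0, 3, -4/11)
Ac = (0, 0, -148/847)
Σ b_i: 137/72·1 + 17/333·1 + (-847/888)·1 = 1 ✓
b·c: 17/333·3 + (-847/888)·(-4/11) = 1/2 ✓
b·c²: 17/333·9 + (-847/888)·16/121 = 1/3 ✓
b·Ac: (-847/888)·(-148/847) = 1/6 ✓; 3 stages ⇒ order 3.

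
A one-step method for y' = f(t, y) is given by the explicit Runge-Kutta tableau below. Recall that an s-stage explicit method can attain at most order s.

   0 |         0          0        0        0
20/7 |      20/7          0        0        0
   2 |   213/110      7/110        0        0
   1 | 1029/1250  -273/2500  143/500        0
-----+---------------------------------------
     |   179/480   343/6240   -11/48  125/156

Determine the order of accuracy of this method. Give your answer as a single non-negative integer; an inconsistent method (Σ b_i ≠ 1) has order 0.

b = (179/480, 343/6240, -11/48, 125/156)
c = (0, 20/7, 2, 1)
Ac = (0, 0, 2/11, 13/50)
Σ b_i: 179/480·1 + 343/6240·1 + (-11/48)·1 + 125/156·1 = 1 ✓
b·c: 343/6240·20/7 + (-11/48)·2 + 125/156·1 = 1/2 ✓
b·c²: 343/6240·400/49 + (-11/48)·4 + 125/156·1 = 1/3 ✓
b·Ac: (-11/48)·2/11 + 125/156·13/50 = 1/6 ✓
b·c³: 343/6240·8000/343 + (-11/48)·8 + 125/156·1 = 1/4 ✓
b·(c∘Ac): (-11/48)·4/11 + 125/156·13/50 = 1/8 ✓
b·Ac²: (-11/48)·40/77 + 125/156·221/875 = 1/12 ✓
b·A²c: 125/156·13/250 = 1/24 ✓; 4 stages ⇒ order 4.

4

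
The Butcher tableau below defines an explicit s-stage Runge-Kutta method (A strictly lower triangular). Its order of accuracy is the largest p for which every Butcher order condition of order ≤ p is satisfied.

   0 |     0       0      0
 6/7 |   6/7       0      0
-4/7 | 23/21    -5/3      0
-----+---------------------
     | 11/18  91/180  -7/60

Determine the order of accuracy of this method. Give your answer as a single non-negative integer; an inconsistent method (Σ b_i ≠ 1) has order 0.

b = (11/18, 91/180, -7/60)
c = (0, 6/7, -4/7)
Ac = (0, 0, -10/7)
Σ b_i: 11/18·1 + 91/180·1 + (-7/60)·1 = 1 ✓
b·c: 91/180·6/7 + (-7/60)·(-4/7) = 1/2 ✓
b·c²: 91/180·36/49 + (-7/60)·16/49 = 1/3 ✓
b·Ac: (-7/60)·(-10/7) = 1/6 ✓; 3 stages ⇒ order 3.

3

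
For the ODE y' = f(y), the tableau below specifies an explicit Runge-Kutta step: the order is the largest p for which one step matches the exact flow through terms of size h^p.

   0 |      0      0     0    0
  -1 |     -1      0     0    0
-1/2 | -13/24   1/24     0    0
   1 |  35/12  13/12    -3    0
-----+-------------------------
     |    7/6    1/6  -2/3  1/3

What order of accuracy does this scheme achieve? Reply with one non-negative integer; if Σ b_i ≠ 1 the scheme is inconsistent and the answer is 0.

b = (7/6, 1/6, -2/3, 1/3)
c = (0, -1, -1/2, 1)
Ac = (0, 0, -1/24, 5/12)
Σ b_i: 7/6·1 + 1/6·1 + (-2/3)·1 + 1/3·1 = 1 ✓
b·c: 1/6·(-1) + (-2/3)·(-1/2) + 1/3·1 = 1/2 ✓
b·c²: 1/6·1 + (-2/3)·1/4 + 1/3·1 = 1/3 ✓
b·Ac: (-2/3)·(-1/24) + 1/3·5/12 = 1/6 ✓
b·c³: 1/6·(-1) + (-2/3)·(-1/8) + 1/3·1 = 1/4 ✓
b·(c∘Ac): (-2/3)·1/48 + 1/3·5/12 = 1/8 ✓
b·Ac²: (-2/3)·1/24 + 1/3·1/3 = 1/12 ✓
b·A²c: 1/3·1/8 = 1/24 ✓; 4 stages ⇒ order 4.

4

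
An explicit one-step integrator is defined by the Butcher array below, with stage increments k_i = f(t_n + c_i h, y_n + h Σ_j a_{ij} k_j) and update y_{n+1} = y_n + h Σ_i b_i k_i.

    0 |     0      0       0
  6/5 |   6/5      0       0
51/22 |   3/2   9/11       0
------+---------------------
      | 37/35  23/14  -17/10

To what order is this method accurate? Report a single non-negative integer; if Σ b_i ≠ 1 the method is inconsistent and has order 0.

b = (37/35, 23/14, -17/10)
c = (0, 6/5, 51/22)
Ac = (0, 0, 54/55)
Σ b_i: 37/35·1 + 23/14·1 + (-17/10)·1 = 1 ✓
b·c: 23/14·6/5 + (-17/10)·51/22 = -3033/1540 ≠ 1/2 ⇒ order 1.

1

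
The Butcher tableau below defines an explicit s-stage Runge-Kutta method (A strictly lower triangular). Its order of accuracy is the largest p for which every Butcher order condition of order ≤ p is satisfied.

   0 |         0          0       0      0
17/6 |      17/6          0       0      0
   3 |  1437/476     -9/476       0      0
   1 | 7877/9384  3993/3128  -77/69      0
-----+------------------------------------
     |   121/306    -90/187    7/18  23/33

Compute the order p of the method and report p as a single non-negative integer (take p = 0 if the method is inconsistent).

b = (121/306, -90/187, 7/18, 23/33)
c = (0, 17/6, 3, 1)
Ac = (0, 0, -3/56, 99/368)
Σ b_i: 121/306·1 + (-90/187)·1 + 7/18·1 + 23/33·1 = 1 ✓
b·c: (-90/187)·17/6 + 7/18·3 + 23/33·1 = 1/2 ✓
b·c²: (-90/187)·289/36 + 7/18·9 + 23/33·1 = 1/3 ✓
b·Ac: 7/18·(-3/56) + 23/33·99/368 = 1/6 ✓
b·c³: (-90/187)·4913/216 + 7/18·27 + 23/33·1 = 1/4 ✓
b·(c∘Ac): 7/18·(-9/56) + 23/33·99/368 = 1/8 ✓
b·Ac²: 7/18·(-17/112) + 23/33·451/2208 = 1/12 ✓
b·A²c: 23/33·11/184 = 1/24 ✓; 4 stages ⇒ order 4.

4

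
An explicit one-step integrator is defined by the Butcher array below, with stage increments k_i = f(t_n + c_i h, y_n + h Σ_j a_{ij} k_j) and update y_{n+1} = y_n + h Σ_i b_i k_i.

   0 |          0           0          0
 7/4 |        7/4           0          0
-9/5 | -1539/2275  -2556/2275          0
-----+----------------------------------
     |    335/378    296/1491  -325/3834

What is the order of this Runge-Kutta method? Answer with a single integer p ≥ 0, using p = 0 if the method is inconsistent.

b = (335/378, 296/1491, -325/3834)
c = (0, 7/4, -9/5)
Ac = (0, 0, -639/325)
Σ b_i: 335/378·1 + 296/1491·1 + (-325/3834)·1 = 1 ✓
b·c: 296/1491·7/4 + (-325/3834)·(-9/5) = 1/2 ✓
b·c²: 296/1491·49/16 + (-325/3834)·81/25 = 1/3 ✓
b·Ac: (-325/3834)·(-639/325) = 1/6 ✓; 3 stages ⇒ order 3.

3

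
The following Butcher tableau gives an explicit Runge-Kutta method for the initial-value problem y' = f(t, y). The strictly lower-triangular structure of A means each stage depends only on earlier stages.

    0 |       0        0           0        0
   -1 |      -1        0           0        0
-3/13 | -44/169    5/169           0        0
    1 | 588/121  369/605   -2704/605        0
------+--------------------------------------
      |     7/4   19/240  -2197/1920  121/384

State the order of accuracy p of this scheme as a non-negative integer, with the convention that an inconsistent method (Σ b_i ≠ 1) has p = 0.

4

b = (7/4, 19/240, -2197/1920, 121/384)
c = (0, -1, -3/13, 1)
Ac = (0, 0, -5/169, 51/121)
Σ b_i: 7/4·1 + 19/240·1 + (-2197/1920)·1 + 121/384·1 = 1 ✓
b·c: 19/240·(-1) + (-2197/1920)·(-3/13) + 121/384·1 = 1/2 ✓
b·c²: 19/240·1 + (-2197/1920)·9/169 + 121/384·1 = 1/3 ✓
b·Ac: (-2197/1920)·(-5/169) + 121/384·51/121 = 1/6 ✓
b·c³: 19/240·(-1) + (-2197/1920)·(-27/2197) + 121/384·1 = 1/4 ✓
b·(c∘Ac): (-2197/1920)·15/2197 + 121/384·51/121 = 1/8 ✓
b·Ac²: (-2197/1920)·5/169 + 121/384·45/121 = 1/12 ✓
b·A²c: 121/384·16/121 = 1/24 ✓; 4 stages ⇒ order 4.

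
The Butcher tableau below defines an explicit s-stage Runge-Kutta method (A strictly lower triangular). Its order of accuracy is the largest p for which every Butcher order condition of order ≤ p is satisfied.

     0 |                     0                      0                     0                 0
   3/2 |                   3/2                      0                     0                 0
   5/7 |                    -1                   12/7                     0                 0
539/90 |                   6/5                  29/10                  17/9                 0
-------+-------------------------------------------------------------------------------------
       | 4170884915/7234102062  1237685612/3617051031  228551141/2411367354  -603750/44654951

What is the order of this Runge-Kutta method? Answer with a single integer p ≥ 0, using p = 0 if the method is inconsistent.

3

b = (4170884915/7234102062, 1237685612/3617051031, 228551141/2411367354, -603750/44654951)
c = (0, 3/2, 5/7, 539/90)
Ac = (0, 0, 18/7, 7181/1260)
Σ b_i: 4170884915/7234102062·1 + 1237685612/3617051031·1 + 228551141/2411367354·1 + (-603750/44654951)·1 = 1 ✓
b·c: 1237685612/3617051031·3/2 + 228551141/2411367354·5/7 + (-603750/44654951)·539/90 = 1/2 ✓
b·c²: 1237685612/3617051031·9/4 + 228551141/2411367354·25/49 + (-603750/44654951)·290521/8100 = 1/3 ✓
b·Ac: 228551141/2411367354·18/7 + (-603750/44654951)·7181/1260 = 1/6 ✓
b·c³: 1237685612/3617051031·27/8 + 228551141/2411367354·125/343 + (-603750/44654951)·156590819/729000 = -47364608983/27621116964 ≠ 1/4 ⇒ order 3.
b·(c∘Ac): 228551141/2411367354·90/49 + (-603750/44654951)·552937/16200 = -1385995805/4822734708 ≠ 1/8
b·Ac²: 228551141/2411367354·27/7 + (-603750/44654951)·132101/17640 = 90137861/341001444 ≠ 1/12
b·A²c: (-603750/44654951)·34/7 = -2932500/44654951 ≠ 1/24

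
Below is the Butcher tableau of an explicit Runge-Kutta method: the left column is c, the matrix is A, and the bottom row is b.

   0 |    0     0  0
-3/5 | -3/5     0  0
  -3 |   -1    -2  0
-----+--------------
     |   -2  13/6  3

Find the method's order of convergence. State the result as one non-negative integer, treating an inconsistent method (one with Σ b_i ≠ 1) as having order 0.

b = (-2, 13/6, 3)
c = (0, -3/5, -3)
Ac = (0, 0, 6/5)
Σ b_i: (-2)·1 + 13/6·1 + 3·1 = 19/6 ≠ 1 ⇒ order 0.

0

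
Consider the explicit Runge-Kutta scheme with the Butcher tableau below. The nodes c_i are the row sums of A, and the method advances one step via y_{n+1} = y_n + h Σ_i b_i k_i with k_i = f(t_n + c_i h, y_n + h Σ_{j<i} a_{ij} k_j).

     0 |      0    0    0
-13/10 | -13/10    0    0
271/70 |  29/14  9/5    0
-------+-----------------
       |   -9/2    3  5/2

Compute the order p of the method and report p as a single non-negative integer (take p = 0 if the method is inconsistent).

1

b = (-9/2, 3, 5/2)
c = (0, -13/10, 271/70)
Ac = (0, 0, -117/50)
Σ b_i: (-9/2)·1 + 3·1 + 5/2·1 = 1 ✓
b·c: 3·(-13/10) + 5/2·271/70 = 809/140 ≠ 1/2 ⇒ order 1.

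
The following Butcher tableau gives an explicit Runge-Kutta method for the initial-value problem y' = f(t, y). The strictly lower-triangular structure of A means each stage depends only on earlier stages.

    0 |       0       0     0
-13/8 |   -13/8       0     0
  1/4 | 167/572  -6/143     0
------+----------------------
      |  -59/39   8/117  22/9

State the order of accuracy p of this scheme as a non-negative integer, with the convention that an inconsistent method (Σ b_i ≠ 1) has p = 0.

3

b = (-59/39, 8/117, 22/9)
c = (0, -13/8, 1/4)
Ac = (0, 0, 3/44)
Σ b_i: (-59/39)·1 + 8/117·1 + 22/9·1 = 1 ✓
b·c: 8/117·(-13/8) + 22/9·1/4 = 1/2 ✓
b·c²: 8/117·169/64 + 22/9·1/16 = 1/3 ✓
b·Ac: 22/9·3/44 = 1/6 ✓; 3 stages ⇒ order 3.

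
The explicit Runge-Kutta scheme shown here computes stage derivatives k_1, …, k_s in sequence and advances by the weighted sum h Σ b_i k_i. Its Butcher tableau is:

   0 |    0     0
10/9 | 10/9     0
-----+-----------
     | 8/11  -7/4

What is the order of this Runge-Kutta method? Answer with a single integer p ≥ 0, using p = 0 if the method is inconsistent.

b = (8/11, -7/4)
c = (0, 10/9)
Σ b_i: 8/11·1 + (-7/4)·1 = -45/44 ≠ 1 ⇒ order 0.

0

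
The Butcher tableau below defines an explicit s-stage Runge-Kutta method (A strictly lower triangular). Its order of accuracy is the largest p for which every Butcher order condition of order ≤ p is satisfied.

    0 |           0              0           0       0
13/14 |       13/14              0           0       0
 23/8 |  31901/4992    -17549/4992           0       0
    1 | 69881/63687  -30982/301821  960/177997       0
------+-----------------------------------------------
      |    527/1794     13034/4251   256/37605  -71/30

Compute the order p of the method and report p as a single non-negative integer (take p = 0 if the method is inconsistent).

4

b = (527/1794, 13034/4251, 256/37605, -71/30)
c = (0, 13/14, 23/8, 1)
Ac = (0, 0, -2507/768, -17/213)
Σ b_i: 527/1794·1 + 13034/4251·1 + 256/37605·1 + (-71/30)·1 = 1 ✓
b·c: 13034/4251·13/14 + 256/37605·23/8 + (-71/30)·1 = 1/2 ✓
b·c²: 13034/4251·169/196 + 256/37605·529/64 + (-71/30)·1 = 1/3 ✓
b·Ac: 256/37605·(-2507/768) + (-71/30)·(-17/213) = 1/6 ✓
b·c³: 13034/4251·2197/2744 + 256/37605·12167/512 + (-71/30)·1 = 1/4 ✓
b·(c∘Ac): 256/37605·(-57661/6144) + (-71/30)·(-17/213) = 1/8 ✓
b·Ac²: 256/37605·(-32591/10752) + (-71/30)·(-131/2982) = 1/12 ✓
b·A²c: (-71/30)·(-5/284) = 1/24 ✓; 4 stages ⇒ order 4.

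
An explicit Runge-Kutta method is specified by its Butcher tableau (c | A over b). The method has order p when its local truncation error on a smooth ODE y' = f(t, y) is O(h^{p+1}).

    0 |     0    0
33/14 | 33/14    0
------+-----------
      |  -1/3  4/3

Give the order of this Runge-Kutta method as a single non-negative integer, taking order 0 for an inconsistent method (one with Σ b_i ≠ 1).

1

b = (-1/3, 4/3)
c = (0, 33/14)
Σ b_i: (-1/3)·1 + 4/3·1 = 1 ✓
b·c: 4/3·33/14 = 22/7 ≠ 1/2 ⇒ order 1.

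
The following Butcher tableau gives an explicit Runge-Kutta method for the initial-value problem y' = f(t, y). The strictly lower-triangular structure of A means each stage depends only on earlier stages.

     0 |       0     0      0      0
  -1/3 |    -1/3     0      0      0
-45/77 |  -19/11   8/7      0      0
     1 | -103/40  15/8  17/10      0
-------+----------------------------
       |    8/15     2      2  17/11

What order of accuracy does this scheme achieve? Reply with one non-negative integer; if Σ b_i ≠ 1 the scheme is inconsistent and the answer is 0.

b = (8/15, 2, 2, 17/11)
c = (0, -1/3, -45/77, 1)
Ac = (0, 0, -8/21, -997/616)
Σ b_i: 8/15·1 + 2·1 + 2·1 + 17/11·1 = 1003/165 ≠ 1 ⇒ order 0.

0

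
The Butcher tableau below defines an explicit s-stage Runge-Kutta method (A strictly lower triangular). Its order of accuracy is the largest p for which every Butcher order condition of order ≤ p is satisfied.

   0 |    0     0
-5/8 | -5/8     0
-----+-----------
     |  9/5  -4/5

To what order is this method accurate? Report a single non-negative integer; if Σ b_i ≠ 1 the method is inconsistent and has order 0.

b = (9/5, -4/5)
c = (0, -5/8)
Σ b_i: 9/5·1 + (-4/5)·1 = 1 ✓
b·c: (-4/5)·(-5/8) = 1/2 ✓; 2 stages ⇒ order 2.

2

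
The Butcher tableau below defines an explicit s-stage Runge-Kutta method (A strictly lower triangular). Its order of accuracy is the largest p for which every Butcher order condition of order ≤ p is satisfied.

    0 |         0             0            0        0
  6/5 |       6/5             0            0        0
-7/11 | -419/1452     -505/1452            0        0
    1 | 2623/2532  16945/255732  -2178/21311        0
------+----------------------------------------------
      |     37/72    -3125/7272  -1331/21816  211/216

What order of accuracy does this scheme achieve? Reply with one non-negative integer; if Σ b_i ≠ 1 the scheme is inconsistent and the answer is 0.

4

b = (37/72, -3125/7272, -1331/21816, 211/216)
c = (0, 6/5, -7/11, 1)
Ac = (0, 0, -101/242, 61/422)
Σ b_i: 37/72·1 + (-3125/7272)·1 + (-1331/21816)·1 + 211/216·1 = 1 ✓
b·c: (-3125/7272)·6/5 + (-1331/21816)·(-7/11) + 211/216·1 = 1/2 ✓
b·c²: (-3125/7272)·36/25 + (-1331/21816)·49/121 + 211/216·1 = 1/3 ✓
b·Ac: (-1331/21816)·(-101/242) + 211/216·61/422 = 1/6 ✓
b·c³: (-3125/7272)·216/125 + (-1331/21816)·(-343/1331) + 211/216·1 = 1/4 ✓
b·(c∘Ac): (-1331/21816)·707/2662 + 211/216·61/422 = 1/8 ✓
b·Ac²: (-1331/21816)·(-303/605) + 211/216·57/1055 = 1/12 ✓
b·A²c: 211/216·9/211 = 1/24 ✓; 4 stages ⇒ order 4.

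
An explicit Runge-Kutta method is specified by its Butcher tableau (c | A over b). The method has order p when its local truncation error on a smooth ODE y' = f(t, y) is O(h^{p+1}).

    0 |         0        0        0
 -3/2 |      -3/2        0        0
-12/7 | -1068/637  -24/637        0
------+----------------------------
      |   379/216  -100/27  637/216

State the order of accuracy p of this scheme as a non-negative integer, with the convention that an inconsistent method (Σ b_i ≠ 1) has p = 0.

b = (379/216, -100/27, 637/216)
c = (0, -3/2, -12/7)
Ac = (0, 0, 36/637)
Σ b_i: 379/216·1 + (-100/27)·1 + 637/216·1 = 1 ✓
b·c: (-100/27)·(-3/2) + 637/216·(-12/7) = 1/2 ✓
b·c²: (-100/27)·9/4 + 637/216·144/49 = 1/3 ✓
b·Ac: 637/216·36/637 = 1/6 ✓; 3 stages ⇒ order 3.

3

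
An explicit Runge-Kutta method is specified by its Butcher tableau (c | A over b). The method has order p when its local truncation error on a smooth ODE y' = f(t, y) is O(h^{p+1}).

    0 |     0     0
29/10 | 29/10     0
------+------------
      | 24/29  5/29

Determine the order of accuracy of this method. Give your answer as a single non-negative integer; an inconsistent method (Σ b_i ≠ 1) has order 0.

2

b = (24/29, 5/29)
c = (0, 29/10)
Σ b_i: 24/29·1 + 5/29·1 = 1 ✓
b·c: 5/29·29/10 = 1/2 ✓; 2 stages ⇒ order 2.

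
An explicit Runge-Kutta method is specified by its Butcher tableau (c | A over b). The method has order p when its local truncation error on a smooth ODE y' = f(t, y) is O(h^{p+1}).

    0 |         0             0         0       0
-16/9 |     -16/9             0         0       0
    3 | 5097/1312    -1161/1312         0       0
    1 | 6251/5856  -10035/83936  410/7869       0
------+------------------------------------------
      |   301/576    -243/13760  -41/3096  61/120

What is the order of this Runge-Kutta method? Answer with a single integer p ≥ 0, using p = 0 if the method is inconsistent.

b = (301/576, -243/13760, -41/3096, 61/120)
c = (0, -16/9, 3, 1)
Ac = (0, 0, 129/82, 45/122)
Σ b_i: 301/576·1 + (-243/13760)·1 + (-41/3096)·1 + 61/120·1 = 1 ✓
b·c: (-243/13760)·(-16/9) + (-41/3096)·3 + 61/120·1 = 1/2 ✓
b·c²: (-243/13760)·256/81 + (-41/3096)·9 + 61/120·1 = 1/3 ✓
b·Ac: (-41/3096)·129/82 + 61/120·45/122 = 1/6 ✓
b·c³: (-243/13760)·(-4096/729) + (-41/3096)·27 + 61/120·1 = 1/4 ✓
b·(c∘Ac): (-41/3096)·387/82 + 61/120·45/122 = 1/8 ✓
b·Ac²: (-41/3096)·(-344/123) + 61/120·50/549 = 1/12 ✓
b·A²c: 61/120·5/61 = 1/24 ✓; 4 stages ⇒ order 4.

4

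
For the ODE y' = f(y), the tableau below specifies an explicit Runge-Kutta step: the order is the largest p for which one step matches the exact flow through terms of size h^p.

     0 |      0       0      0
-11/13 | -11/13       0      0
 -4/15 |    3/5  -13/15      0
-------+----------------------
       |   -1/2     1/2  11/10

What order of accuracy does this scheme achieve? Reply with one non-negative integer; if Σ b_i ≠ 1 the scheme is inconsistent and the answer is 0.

0

b = (-1/2, 1/2, 11/10)
c = (0, -11/13, -4/15)
Ac = (0, 0, 11/15)
Σ b_i: (-1/2)·1 + 1/2·1 + 11/10·1 = 11/10 ≠ 1 ⇒ order 0.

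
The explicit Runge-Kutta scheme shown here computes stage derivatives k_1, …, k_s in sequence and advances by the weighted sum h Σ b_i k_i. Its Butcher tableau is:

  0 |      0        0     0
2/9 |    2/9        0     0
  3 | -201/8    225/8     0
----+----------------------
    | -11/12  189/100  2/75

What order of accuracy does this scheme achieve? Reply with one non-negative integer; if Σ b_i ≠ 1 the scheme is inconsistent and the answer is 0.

b = (-11/12, 189/100, 2/75)
c = (0, 2/9, 3)
Ac = (0, 0, 25/4)
Σ b_i: (-11/12)·1 + 189/100·1 + 2/75·1 = 1 ✓
b·c: 189/100·2/9 + 2/75·3 = 1/2 ✓
b·c²: 189/100·4/81 + 2/75·9 = 1/3 ✓
b·Ac: 2/75·25/4 = 1/6 ✓; 3 stages ⇒ order 3.

3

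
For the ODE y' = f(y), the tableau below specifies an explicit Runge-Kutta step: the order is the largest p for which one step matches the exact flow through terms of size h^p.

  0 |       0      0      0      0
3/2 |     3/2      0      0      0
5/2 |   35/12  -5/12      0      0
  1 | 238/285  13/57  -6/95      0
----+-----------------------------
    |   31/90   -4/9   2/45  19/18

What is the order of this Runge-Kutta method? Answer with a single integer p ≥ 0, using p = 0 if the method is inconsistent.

b = (31/90, -4/9, 2/45, 19/18)
c = (0, 3/2, 5/2, 1)
Ac = (0, 0, -5/8, 7/38)
Σ b_i: 31/90·1 + (-4/9)·1 + 2/45·1 + 19/18·1 = 1 ✓
b·c: (-4/9)·3/2 + 2/45·5/2 + 19/18·1 = 1/2 ✓
b·c²: (-4/9)·9/4 + 2/45·25/4 + 19/18·1 = 1/3 ✓
b·Ac: 2/45·(-5/8) + 19/18·7/38 = 1/6 ✓
b·c³: (-4/9)·27/8 + 2/45·125/8 + 19/18·1 = 1/4 ✓
b·(c∘Ac): 2/45·(-25/16) + 19/18·7/38 = 1/8 ✓
b·Ac²: 2/45·(-15/16) + 19/18·9/76 = 1/12 ✓
b·A²c: 19/18·3/76 = 1/24 ✓; 4 stages ⇒ order 4.

4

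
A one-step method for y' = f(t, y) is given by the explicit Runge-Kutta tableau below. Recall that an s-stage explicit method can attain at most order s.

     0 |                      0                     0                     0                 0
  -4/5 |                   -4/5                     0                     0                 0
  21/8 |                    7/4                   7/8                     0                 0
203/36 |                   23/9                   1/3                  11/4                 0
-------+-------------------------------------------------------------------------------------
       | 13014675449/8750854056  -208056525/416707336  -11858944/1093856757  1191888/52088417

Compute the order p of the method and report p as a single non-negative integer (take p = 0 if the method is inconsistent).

b = (13014675449/8750854056, -208056525/416707336, -11858944/1093856757, 1191888/52088417)
c = (0, -4/5, 21/8, 203/36)
Ac = (0, 0, -7/10, 3337/480)
Σ b_i: 13014675449/8750854056·1 + (-208056525/416707336)·1 + (-11858944/1093856757)·1 + 1191888/52088417·1 = 1 ✓
b·c: (-208056525/416707336)·(-4/5) + (-11858944/1093856757)·21/8 + 1191888/52088417·203/36 = 1/2 ✓
b·c²: (-208056525/416707336)·16/25 + (-11858944/1093856757)·441/64 + 1191888/52088417·41209/1296 = 1/3 ✓
b·Ac: (-11858944/1093856757)·(-7/10) + 1191888/52088417·3337/480 = 1/6 ✓
b·c³: (-208056525/416707336)·(-64/125) + (-11858944/1093856757)·9261/512 + 1191888/52088417·8365427/46656 = 117075700289/28127745180 ≠ 1/4 ⇒ order 3.
b·(c∘Ac): (-11858944/1093856757)·(-147/80) + 1191888/52088417·677411/17280 = 1910483253/2083536680 ≠ 1/8
b·Ac²: (-11858944/1093856757)·14/25 + 1191888/52088417·367921/19200 = 5405610569/12501220080 ≠ 1/12
b·A²c: 1191888/52088417·(-77/40) = -11471922/260442085 ≠ 1/24

3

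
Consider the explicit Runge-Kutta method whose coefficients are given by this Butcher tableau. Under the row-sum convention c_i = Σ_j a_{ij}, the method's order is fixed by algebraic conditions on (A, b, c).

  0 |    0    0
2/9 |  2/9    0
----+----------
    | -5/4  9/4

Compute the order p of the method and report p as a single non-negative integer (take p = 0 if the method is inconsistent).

b = (-5/4, 9/4)
c = (0, 2/9)
Σ b_i: (-5/4)·1 + 9/4·1 = 1 ✓
b·c: 9/4·2/9 = 1/2 ✓; 2 stages ⇒ order 2.

2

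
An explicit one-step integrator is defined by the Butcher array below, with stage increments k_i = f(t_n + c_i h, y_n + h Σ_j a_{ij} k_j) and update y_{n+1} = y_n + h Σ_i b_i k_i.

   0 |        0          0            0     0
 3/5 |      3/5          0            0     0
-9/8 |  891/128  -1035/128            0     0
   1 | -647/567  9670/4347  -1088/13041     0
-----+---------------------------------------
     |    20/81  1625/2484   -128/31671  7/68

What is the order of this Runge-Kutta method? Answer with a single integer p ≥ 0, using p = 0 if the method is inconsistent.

b = (20/81, 1625/2484, -128/31671, 7/68)
c = (0, 3/5, -9/8, 1)
Ac = (0, 0, -621/128, 10/7)
Σ b_i: 20/81·1 + 1625/2484·1 + (-128/31671)·1 + 7/68·1 = 1 ✓
b·c: 1625/2484·3/5 + (-128/31671)·(-9/8) + 7/68·1 = 1/2 ✓
b·c²: 1625/2484·9/25 + (-128/31671)·81/64 + 7/68·1 = 1/3 ✓
b·Ac: (-128/31671)·(-621/128) + 7/68·10/7 = 1/6 ✓
b·c³: 1625/2484·27/125 + (-128/31671)·(-729/512) + 7/68·1 = 1/4 ✓
b·(c∘Ac): (-128/31671)·5589/1024 + 7/68·10/7 = 1/8 ✓
b·Ac²: (-128/31671)·(-1863/640) + 7/68·73/105 = 1/12 ✓
b·A²c: 7/68·17/42 = 1/24 ✓; 4 stages ⇒ order 4.

4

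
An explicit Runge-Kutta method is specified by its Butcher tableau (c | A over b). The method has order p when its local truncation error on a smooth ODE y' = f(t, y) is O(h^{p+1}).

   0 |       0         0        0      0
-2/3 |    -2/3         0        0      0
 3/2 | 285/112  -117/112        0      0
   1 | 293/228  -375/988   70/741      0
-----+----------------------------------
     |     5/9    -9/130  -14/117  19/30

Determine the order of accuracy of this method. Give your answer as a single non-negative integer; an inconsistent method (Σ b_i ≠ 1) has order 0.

b = (5/9, -9/130, -14/117, 19/30)
c = (0, -2/3, 3/2, 1)
Ac = (0, 0, 39/56, 15/38)
Σ b_i: 5/9·1 + (-9/130)·1 + (-14/117)·1 + 19/30·1 = 1 ✓
b·c: (-9/130)·(-2/3) + (-14/117)·3/2 + 19/30·1 = 1/2 ✓
b·c²: (-9/130)·4/9 + (-14/117)·9/4 + 19/30·1 = 1/3 ✓
b·Ac: (-14/117)·39/56 + 19/30·15/38 = 1/6 ✓
b·c³: (-9/130)·(-8/27) + (-14/117)·27/8 + 19/30·1 = 1/4 ✓
b·(c∘Ac): (-14/117)·117/112 + 19/30·15/38 = 1/8 ✓
b·Ac²: (-14/117)·(-13/28) + 19/30·5/114 = 1/12 ✓
b·A²c: 19/30·5/76 = 1/24 ✓; 4 stages ⇒ order 4.

4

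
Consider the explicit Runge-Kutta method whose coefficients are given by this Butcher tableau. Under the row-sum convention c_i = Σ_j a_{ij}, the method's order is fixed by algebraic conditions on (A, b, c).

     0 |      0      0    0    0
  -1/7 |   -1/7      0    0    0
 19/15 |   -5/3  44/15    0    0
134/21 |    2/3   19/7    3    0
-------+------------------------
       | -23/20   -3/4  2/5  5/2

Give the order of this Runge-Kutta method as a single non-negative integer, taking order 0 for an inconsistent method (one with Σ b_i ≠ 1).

1

b = (-23/20, -3/4, 2/5, 5/2)
c = (0, -1/7, 19/15, 134/21)
Ac = (0, 0, -44/105, 836/245)
Σ b_i: (-23/20)·1 + (-3/4)·1 + 2/5·1 + 5/2·1 = 1 ✓
b·c: (-3/4)·(-1/7) + 2/5·19/15 + 5/2·134/21 = 34789/2100 ≠ 1/2 ⇒ order 1.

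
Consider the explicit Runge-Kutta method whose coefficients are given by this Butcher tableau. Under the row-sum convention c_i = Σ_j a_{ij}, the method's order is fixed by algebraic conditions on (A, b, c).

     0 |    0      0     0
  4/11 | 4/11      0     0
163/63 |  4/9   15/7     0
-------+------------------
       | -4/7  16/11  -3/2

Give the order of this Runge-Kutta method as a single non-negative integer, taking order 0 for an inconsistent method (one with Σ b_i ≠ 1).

b = (-4/7, 16/11, -3/2)
c = (0, 4/11, 163/63)
Ac = (0, 0, 60/77)
Σ b_i: (-4/7)·1 + 16/11·1 + (-3/2)·1 = -95/154 ≠ 1 ⇒ order 0.

0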